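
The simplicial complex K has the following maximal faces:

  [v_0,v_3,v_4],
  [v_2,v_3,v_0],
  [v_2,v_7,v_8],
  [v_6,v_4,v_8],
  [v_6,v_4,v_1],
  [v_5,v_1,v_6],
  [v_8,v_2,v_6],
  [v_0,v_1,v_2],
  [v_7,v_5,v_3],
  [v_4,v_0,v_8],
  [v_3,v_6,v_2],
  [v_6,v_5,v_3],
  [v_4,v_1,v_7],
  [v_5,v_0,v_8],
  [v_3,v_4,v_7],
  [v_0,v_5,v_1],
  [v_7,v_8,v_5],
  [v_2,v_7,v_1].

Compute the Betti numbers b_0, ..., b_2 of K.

b_0 = 1, b_1 = 2, b_2 = 1.

Order the vertices as v_0 < v_1 < v_2 < v_3 < v_4 < v_5 < v_6 < v_7 < v_8. Listing each simplex with vertices in this order, K has dimension 2 with simplices:

  0-simplices (9): [v_0], [v_1], [v_2], [v_3], [v_4], [v_5], [v_6], [v_7], [v_8]
  1-simplices (27): (27 of them)
  2-simplices (18): (18 of them)

giving chain groups C_0 ≅ Z^9, C_1 ≅ Z^27, C_2 ≅ Z^18.

The boundary map ∂_1: C_1 → C_0 is given by ∂[p,q] = [q] − [p]. For instance
  ∂[v_6,v_8] = [v_8] − [v_6].
This gives a 9×27 integer matrix of rank 8; reducing to Smith normal form yields diagonal entries (1,1,1,1,1,1,1,1).

The boundary map ∂_2: C_2 → C_1 sends each 2-simplex [p,q,r] to [q,r] − [p,r] + [p,q]. For instance
  ∂[v_3,v_5,v_6] = [v_5,v_6] − [v_3,v_6] + [v_3,v_5],
  ∂[v_1,v_5,v_6] = [v_5,v_6] − [v_1,v_6] + [v_1,v_5].
This gives a 27×18 integer matrix of rank 17; reducing to Smith normal form yields diagonal entries (1,1,1,1,1,1,1,1,1,1,1,1,1,1,1,1,1).

Computing H_k = (kernel of ∂_k) / (image of ∂_{k+1}):

  H_0: rank C_0 − rank ∂_1 = 9 − 8 = 1, and the invariant factors of ∂_1 are all 1, so H_0 = Z.
  H_1: rank ker ∂_1 − rank ∂_2 = (27 − 8) − 17 = 2, and the invariant factors of ∂_2 are all 1, so H_1 = Z^2.
  H_2: rank ker ∂_2 − rank ∂_3 = (18 − 17) − 0 = 1, and there is no ∂_3, so H_2 = Z.

Hence the Betti numbers are b_0 = 1, b_1 = 2, b_2 = 1.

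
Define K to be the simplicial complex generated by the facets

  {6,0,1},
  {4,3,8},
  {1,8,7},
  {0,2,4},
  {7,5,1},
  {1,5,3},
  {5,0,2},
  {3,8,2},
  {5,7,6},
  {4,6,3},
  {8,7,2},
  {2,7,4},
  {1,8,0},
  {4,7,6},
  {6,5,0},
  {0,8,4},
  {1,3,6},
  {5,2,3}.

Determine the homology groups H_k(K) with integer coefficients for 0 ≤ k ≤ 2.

H_0 = Z,  H_1 = Z ⊕ Z/2,  H_2 = 0.

Take the total order 0 < 1 < 2 < 3 < 4 < 5 < 6 < 7 < 8 on the vertex set. Then K (dimension 2) consists of the simplices:

  0-simplices (9): [0], [1], [2], [3], [4], [5], [6], [7], [8]
  1-simplices (27): (27 of them)
  2-simplices (18): [0,1,6], [0,1,8], [0,2,4], [0,2,5], [0,4,8], [0,5,6], [1,3,5], [1,3,6], [1,5,7], [1,7,8], [2,3,5], [2,3,8], [2,4,7], [2,7,8], [3,4,6], [3,4,8], [4,6,7], [5,6,7]

Hence C_0 ≅ Z^9, C_1 ≅ Z^27, C_2 ≅ Z^18.

∂_1: C_1 → C_0 is given by ∂[p,q] = [q] − [p]. For instance
  ∂[0,5] = [5] − [0].
As a 9×27 matrix over Z this has rank 8, with invariant factors (1,1,1,1,1,1,1,1).

Boundary ∂_2: C_2 → C_1 sends each 2-simplex [p,q,r] to [q,r] − [p,r] + [p,q]. For instance
  ∂[3,4,6] = [4,6] − [3,6] + [3,4],
  ∂[1,3,5] = [3,5] − [1,5] + [1,3].
As a 27×18 matrix over Z this has rank 18, with invariant factors (1,1,1,1,1,1,1,1,1,1,1,1,1,1,1,1,1,2).

From H_k ≅ ker(∂_k) / im(∂_{k+1}) we obtain:

  H_0: rank C_0 − rank ∂_1 = 9 − 8 = 1, and the invariant factors of ∂_1 are all 1, so H_0 = Z.
  H_1: rank ker ∂_1 − rank ∂_2 = (27 − 8) − 18 = 1, and ∂_2 has invariant factor 2 > 1, so H_1 = Z ⊕ Z/2.
  H_2: rank ker ∂_2 − rank ∂_3 = (18 − 18) − 0 = 0, and there is no ∂_3, so H_2 = 0.

(K is a triangulation of the Klein bottle.)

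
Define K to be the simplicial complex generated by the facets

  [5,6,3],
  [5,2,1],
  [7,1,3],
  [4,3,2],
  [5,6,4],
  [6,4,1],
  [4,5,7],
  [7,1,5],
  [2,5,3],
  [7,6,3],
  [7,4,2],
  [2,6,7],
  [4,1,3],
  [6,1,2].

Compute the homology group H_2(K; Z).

We work with the vertex ordering 1 < 2 < 3 < 4 < 5 < 6 < 7. The simplices of K, each written with vertices in increasing order, are:

  0-simplices (7): [1], [2], [3], [4], [5], [6], [7]
  1-simplices (21): [1,2], [1,3], [1,4], [1,5], [1,6], [1,7], [2,3], [2,4], [2,5], [2,6], [2,7], [3,4], [3,5], [3,6], [3,7], [4,5], [4,6], [4,7], [5,6], [5,7], [6,7]
  2-simplices (14): [1,2,5], [1,2,6], [1,3,4], [1,3,7], [1,4,6], [1,5,7], [2,3,4], [2,3,5], [2,4,7], [2,6,7], [3,5,6], [3,6,7], [4,5,6], [4,5,7]

giving chain groups C_0 ≅ Z^7, C_1 ≅ Z^21, C_2 ≅ Z^14.

Boundary ∂_1: C_1 → C_0 maps an edge to its endpoints' difference, ∂[p,q] = q − p. For instance
  ∂[2,4] = [4] − [2].
As a 7×21 matrix over Z this has rank 6, with invariant factors (1,1,1,1,1,1).

∂_2: C_2 → C_1 acts by ∂[p,q,r] = [q,r] − [p,r] + [p,q]. For instance
  ∂[1,3,4] = [3,4] − [1,4] + [1,3],
  ∂[1,4,6] = [4,6] − [1,6] + [1,4].
The 21×14 boundary matrix has rank 13 and Smith normal form diag(1,1,1,1,1,1,1,1,1,1,1,1,1).

From H_k ≅ ker(∂_k) / im(∂_{k+1}) we obtain:

  H_2: rank ker ∂_2 − rank ∂_3 = (14 − 13) − 0 = 1, and there is no ∂_3, so H_2 ≅ Z.

H_2 = Z.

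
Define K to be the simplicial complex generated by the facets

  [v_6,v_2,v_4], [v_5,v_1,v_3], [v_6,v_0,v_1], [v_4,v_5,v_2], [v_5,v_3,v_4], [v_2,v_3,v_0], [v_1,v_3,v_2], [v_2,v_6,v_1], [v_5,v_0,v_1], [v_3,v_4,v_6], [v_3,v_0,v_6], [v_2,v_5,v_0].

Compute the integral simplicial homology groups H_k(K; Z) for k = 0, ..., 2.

H_0 = Z,  H_1 = Z/2,  H_2 = 0.

We work with the vertex ordering v_0 < v_1 < v_2 < v_3 < v_4 < v_5 < v_6. The simplices of K, each written with vertices in increasing order, are:

  0-simplices (7): [v_0], [v_1], [v_2], [v_3], [v_4], [v_5], [v_6]
  1-simplices (18): (18 of them)
  2-simplices (12): (12 of them)

giving chain groups C_0 ≅ Z^7, C_1 ≅ Z^18, C_2 ≅ Z^12.

∂_1: C_1 → C_0 maps an edge to its endpoints' difference, ∂[p,q] = q − p.
As a 7×18 matrix over Z this has rank 6, with invariant factors (1,1,1,1,1,1).

∂_2: C_2 → C_1 sends each 2-simplex [p,q,r] to [q,r] − [p,r] + [p,q]. For instance
  ∂[v_0,v_1,v_5] = [v_1,v_5] − [v_0,v_5] + [v_0,v_1],
  ∂[v_0,v_2,v_3] = [v_2,v_3] − [v_0,v_3] + [v_0,v_2].
The 18×12 boundary matrix has rank 12 and Smith normal form diag(1,1,1,1,1,1,1,1,1,1,1,2).

From H_k ≅ ker(∂_k) / im(∂_{k+1}) we obtain:

  H_0: rank C_0 − rank ∂_1 = 7 − 6 = 1, and the invariant factors of ∂_1 are all 1, so H_0 = Z.
  H_1: rank ker ∂_1 − rank ∂_2 = (18 − 6) − 12 = 0, and ∂_2 has invariant factor 2 > 1, so H_1 = Z/2.
  H_2: rank ker ∂_2 − rank ∂_3 = (12 − 12) − 0 = 0, and there is no ∂_3, so H_2 = 0.

As a check, the Euler characteristic is 7 − 18 + 12 = 1, which agrees with 1 − 0 + 0 = 1.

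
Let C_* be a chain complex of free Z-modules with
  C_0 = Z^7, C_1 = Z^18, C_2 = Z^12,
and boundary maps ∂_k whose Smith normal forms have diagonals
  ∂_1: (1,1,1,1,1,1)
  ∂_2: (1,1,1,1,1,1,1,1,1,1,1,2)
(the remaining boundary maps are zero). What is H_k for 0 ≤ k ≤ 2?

H_0 = Z,  H_1 = Z_2,  H_2 = 0.

H_0: b_0 = 7 − 0 − 6 = 1; torsion from ∂_1 factors > 1: none. So H_0 = Z.
H_1: b_1 = 18 − 6 − 12 = 0; torsion from ∂_2 factors > 1: [2]. So H_1 = Z_2.
H_2: b_2 = 12 − 12 − 0 = 0; torsion from ∂_3 factors > 1: none. So H_2 = 0.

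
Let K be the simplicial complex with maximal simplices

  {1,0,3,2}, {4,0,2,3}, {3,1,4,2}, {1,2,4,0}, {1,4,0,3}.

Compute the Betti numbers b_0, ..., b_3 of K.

Fix the vertex order 0 < 1 < 2 < 3 < 4 and write every simplex with vertices in increasing order. Then dim K = 3 and the simplices of K are:

  0-simplices (5): [0], [1], [2], [3], [4]
  1-simplices (10): [0,1], [0,2], [0,3], [0,4], [1,2], [1,3], [1,4], [2,3], [2,4], [3,4]
  2-simplices (10): [0,1,2], [0,1,3], [0,1,4], [0,2,3], [0,2,4], [0,3,4], [1,2,3], [1,2,4], [1,3,4], [2,3,4]
  3-simplices (5): [0,1,2,3], [0,1,2,4], [0,1,3,4], [0,2,3,4], [1,2,3,4]

so the chain groups are C_0 ≅ Z^5, C_1 ≅ Z^10, C_2 ≅ Z^10, C_3 ≅ Z^5.

The boundary map ∂_1: C_1 → C_0 is given by ∂[p,q] = [q] − [p]. For instance
  ∂[2,3] = [3] − [2].
The resulting 5×10 matrix has rank 4, and its Smith normal form has invariant factors (1,1,1,1).

The boundary map ∂_2: C_2 → C_1 maps a triangle to the signed sum of its edges. For instance
  ∂[1,2,3] = [2,3] − [1,3] + [1,2],
  ∂[0,2,3] = [2,3] − [0,3] + [0,2].
The 10×10 boundary matrix has rank 6 and Smith normal form diag(1,1,1,1,1,1).

Boundary ∂_3: C_3 → C_2 sends each 3-simplex σ to the alternating sum Σ_i (−1)^i (σ with its i-th vertex removed). For instance
  ∂[0,1,2,4] = [1,2,4] − [0,2,4] + [0,1,4] − [0,1,2],
  ∂[0,1,3,4] = [1,3,4] − [0,3,4] + [0,1,4] − [0,1,3].
The resulting 10×5 matrix has rank 4, and its Smith normal form has invariant factors (1,1,1,1).

Computing H_k = (kernel of ∂_k) / (image of ∂_{k+1}):

  H_0: rank C_0 − rank ∂_1 = 5 − 4 = 1, and the invariant factors of ∂_1 are all 1, so H_0 ≅ Z.
  H_1: rank ker ∂_1 − rank ∂_2 = (10 − 4) − 6 = 0, and the invariant factors of ∂_2 are all 1, so H_1 ≅ 0.
  H_2: rank ker ∂_2 − rank ∂_3 = (10 − 6) − 4 = 0, and the invariant factors of ∂_3 are all 1, so H_2 ≅ 0.
  H_3: rank ker ∂_3 − rank ∂_4 = (5 − 4) − 0 = 1, and there is no ∂_4, so H_3 ≅ Z.

As a check, the Euler characteristic is 5 − 10 + 10 − 5 = 0, which agrees with 1 − 0 + 0 − 1 = 0.

Hence the Betti numbers are b_0 = 1, b_1 = 0, b_2 = 0, b_3 = 1.

b_0 = 1, b_1 = 0, b_2 = 0, b_3 = 1.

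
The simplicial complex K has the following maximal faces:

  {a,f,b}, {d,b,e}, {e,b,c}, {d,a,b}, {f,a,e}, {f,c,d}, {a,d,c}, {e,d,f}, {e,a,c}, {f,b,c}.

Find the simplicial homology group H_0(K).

K has 6 vertices, 15 edges, 10 triangles.
rank ∂_0 = 0, rank ∂_1 = 5 ⇒ b_0 = 6 − 0 − 5 = 1; all invariant factors of ∂_1 are 1 so no torsion. So H_0 ≅ Z.

H_0 ≅ Z.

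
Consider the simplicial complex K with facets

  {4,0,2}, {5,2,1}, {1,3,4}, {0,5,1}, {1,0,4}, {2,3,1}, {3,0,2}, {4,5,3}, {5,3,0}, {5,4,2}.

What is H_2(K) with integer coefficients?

We work with the vertex ordering 0 < 1 < 2 < 3 < 4 < 5. The simplices of K, each written with vertices in increasing order, are:

  0-simplices (6): [0], [1], [2], [3], [4], [5]
  1-simplices (15): [0,1], [0,2], [0,3], [0,4], [0,5], [1,2], [1,3], [1,4], [1,5], [2,3], [2,4], [2,5], [3,4], [3,5], [4,5]
  2-simplices (10): [0,1,4], [0,1,5], [0,2,3], [0,2,4], [0,3,5], [1,2,3], [1,2,5], [1,3,4], [2,4,5], [3,4,5]

giving chain groups C_0 ≅ Z^6, C_1 ≅ Z^15, C_2 ≅ Z^10.

The boundary map ∂_1: C_1 → C_0 maps an edge to its endpoints' difference, ∂[p,q] = q − p. For instance
  ∂[0,3] = [3] − [0].
As a 6×15 matrix over Z this has rank 5, with invariant factors (1,1,1,1,1).

∂_2: C_2 → C_1 maps a triangle to the signed sum of its edges. For instance
  ∂[0,1,5] = [1,5] − [0,5] + [0,1],
  ∂[0,2,4] = [2,4] − [0,4] + [0,2].
The 15×10 boundary matrix has rank 10 and Smith normal form diag(1,1,1,1,1,1,1,1,1,2).

Now H_k = ker ∂_k / im ∂_{k+1}, so:

  H_2: rank ker ∂_2 − rank ∂_3 = (10 − 10) − 0 = 0, and there is no ∂_3, so H_2 ≅ 0.

H_2 = 0.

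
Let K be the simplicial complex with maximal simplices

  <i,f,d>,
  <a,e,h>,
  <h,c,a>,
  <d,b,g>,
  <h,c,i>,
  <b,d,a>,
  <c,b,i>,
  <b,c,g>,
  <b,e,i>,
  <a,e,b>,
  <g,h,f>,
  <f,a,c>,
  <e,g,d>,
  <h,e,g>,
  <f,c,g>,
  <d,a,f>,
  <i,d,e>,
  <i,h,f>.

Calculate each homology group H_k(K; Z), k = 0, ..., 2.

We work with the vertex ordering a < b < c < d < e < f < g < h < i. The simplices of K, each written with vertices in increasing order, are:

  0-simplices (9): a, b, c, d, e, f, g, h, i
  1-simplices (27): ab, ac, ad, ae, af, ah, bc, bd, be, bg, bi, cf, cg, ch, ci, de, df, dg, di, eg, eh, ei, fg, fh, fi, gh, hi
  2-simplices (18): abd, abe, acf, ach, adf, aeh, bcg, bci, bdg, bei, cfg, chi, deg, dei, dfi, egh, fgh, fhi

giving chain groups C_0 ≅ Z^9, C_1 ≅ Z^27, C_2 ≅ Z^18.

∂_1: C_1 → C_0 is given by ∂[p,q] = [q] − [p]. For instance
  ∂ab = b − a.
As a 9×27 matrix over Z this has rank 8, with invariant factors (1,1,1,1,1,1,1,1).

∂_2: C_2 → C_1 acts by ∂[p,q,r] = [q,r] − [p,r] + [p,q]. For instance
  ∂fgh = gh − fh + fg,
  ∂egh = gh − eh + eg.
The 27×18 boundary matrix has rank 18 and Smith normal form diag(1,1,1,1,1,1,1,1,1,1,1,1,1,1,1,1,1,2).

From H_k ≅ ker(∂_k) / im(∂_{k+1}) we obtain:

  H_0: rank C_0 − rank ∂_1 = 9 − 8 = 1, and the invariant factors of ∂_1 are all 1, so H_0 ≅ Z.
  H_1: rank ker ∂_1 − rank ∂_2 = (27 − 8) − 18 = 1, and ∂_2 has invariant factor 2 > 1, so H_1 ≅ Z ⊕ Z/2Z.
  H_2: rank ker ∂_2 − rank ∂_3 = (18 − 18) − 0 = 0, and there is no ∂_3, so H_2 ≅ 0.

As a check, the Euler characteristic is 9 − 27 + 18 = 0, which agrees with 1 − 1 + 0 = 0.

H_0 ≅ Z,  H_1 ≅ Z ⊕ Z/2Z,  H_2 = 0.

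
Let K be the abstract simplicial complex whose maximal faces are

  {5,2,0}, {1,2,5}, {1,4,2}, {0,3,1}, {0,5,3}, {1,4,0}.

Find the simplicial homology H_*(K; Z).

H_0 = Z,  H_1 = Z,  H_2 = 0.

Take the total order 0 < 1 < 2 < 3 < 4 < 5 on the vertex set. Then K (dimension 2) consists of the simplices:

  0-simplices (6): [0], [1], [2], [3], [4], [5]
  1-simplices (12): [0,1], [0,2], [0,3], [0,4], [0,5], [1,2], [1,3], [1,4], [1,5], [2,4], [2,5], [3,5]
  2-simplices (6): [0,1,3], [0,1,4], [0,2,5], [0,3,5], [1,2,4], [1,2,5]

so the chain groups are C_0 ≅ Z^6, C_1 ≅ Z^12, C_2 ≅ Z^6.

The boundary map ∂_1: C_1 → C_0 is given by ∂[p,q] = [q] − [p].
As a 6×12 matrix over Z this has rank 5, with invariant factors (1,1,1,1,1).

Boundary ∂_2: C_2 → C_1 sends each 2-simplex [p,q,r] to [q,r] − [p,r] + [p,q]. For instance
  ∂[0,2,5] = [2,5] − [0,5] + [0,2],
  ∂[0,3,5] = [3,5] − [0,5] + [0,3].
The 12×6 boundary matrix has rank 6 and Smith normal form diag(1,1,1,1,1,1).

From H_k ≅ ker(∂_k) / im(∂_{k+1}) we obtain:

  H_0: rank C_0 − rank ∂_1 = 6 − 5 = 1, and the invariant factors of ∂_1 are all 1, so H_0 ≅ Z.
  H_1: rank ker ∂_1 − rank ∂_2 = (12 − 5) − 6 = 1, and the invariant factors of ∂_2 are all 1, so H_1 ≅ Z.
  H_2: rank ker ∂_2 − rank ∂_3 = (6 − 6) − 0 = 0, and there is no ∂_3, so H_2 ≅ 0.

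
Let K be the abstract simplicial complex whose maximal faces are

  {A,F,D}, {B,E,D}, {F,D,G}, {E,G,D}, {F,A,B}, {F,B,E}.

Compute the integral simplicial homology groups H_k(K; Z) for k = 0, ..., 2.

Take the total order A < B < D < E < F < G on the vertex set. Then K (dimension 2) consists of the simplices:

  0-simplices (6): A, B, D, E, F, G
  1-simplices (12): AB, AD, AF, BD, BE, BF, DE, DF, DG, EF, EG, FG
  2-simplices (6): ABF, ADF, BDE, BEF, DEG, DFG

so the chain groups are C_0 ≅ Z^6, C_1 ≅ Z^12, C_2 ≅ Z^6.

∂_1: C_1 → C_0 is given by ∂[p,q] = [q] − [p]. For instance
  ∂DF = F − D.
The resulting 6×12 matrix has rank 5, and its Smith normal form has invariant factors (1,1,1,1,1).

The boundary map ∂_2: C_2 → C_1 sends each 2-simplex [p,q,r] to [q,r] − [p,r] + [p,q]. For instance
  ∂DEG = EG − DG + DE,
  ∂BDE = DE − BE + BD.
The 12×6 boundary matrix has rank 6 and Smith normal form diag(1,1,1,1,1,1).

Computing H_k = (kernel of ∂_k) / (image of ∂_{k+1}):

  H_0: rank C_0 − rank ∂_1 = 6 − 5 = 1, and the invariant factors of ∂_1 are all 1, so H_0 ≅ Z.
  H_1: rank ker ∂_1 − rank ∂_2 = (12 − 5) − 6 = 1, and the invariant factors of ∂_2 are all 1, so H_1 ≅ Z.
  H_2: rank ker ∂_2 − rank ∂_3 = (6 − 6) − 0 = 0, and there is no ∂_3, so H_2 ≅ 0.

As a check, the Euler characteristic is 6 − 12 + 6 = 0, which agrees with 1 − 1 + 0 = 0.

H_0 = Z,  H_1 = Z,  H_2 = 0.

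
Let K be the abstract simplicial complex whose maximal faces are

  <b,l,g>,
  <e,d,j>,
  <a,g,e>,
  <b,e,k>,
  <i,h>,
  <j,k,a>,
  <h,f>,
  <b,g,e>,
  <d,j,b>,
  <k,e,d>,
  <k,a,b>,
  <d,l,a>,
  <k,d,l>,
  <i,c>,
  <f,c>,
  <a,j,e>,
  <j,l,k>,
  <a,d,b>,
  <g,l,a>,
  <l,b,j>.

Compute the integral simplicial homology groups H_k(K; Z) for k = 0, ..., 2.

H_0 = Z^2,  H_1 = Z^3,  H_2 = Z.

Order the vertices as a < b < c < d < e < f < g < h < i < j < k < l. Listing each simplex with vertices in this order, K has dimension 2 with simplices:

  0-simplices (12): a, b, c, d, e, f, g, h, i, j, k, l
  1-simplices (28): ab, ad, ae, ag, aj, ak, al, bd, be, bg, bj, bk, bl, cf, ci, de, dj, dk, dl, eg, ej, ek, fh, gl, hi, jk, jl, kl
  2-simplices (16): abd, abk, adl, aeg, aej, agl, ajk, bdj, beg, bek, bgl, bjl, dej, dek, dkl, jkl

giving chain groups C_0 ≅ Z^12, C_1 ≅ Z^28, C_2 ≅ Z^16.

The boundary map ∂_1: C_1 → C_0 is given by ∂[p,q] = [q] − [p]. For instance
  ∂ae = e − a.
The 12×28 boundary matrix has rank 10 and Smith normal form diag(1,1,1,1,1,1,1,1,1,1).

Boundary ∂_2: C_2 → C_1 acts by ∂[p,q,r] = [q,r] − [p,r] + [p,q]. For instance
  ∂aeg = eg − ag + ae,
  ∂abk = bk − ak + ab.
This gives a 28×16 integer matrix of rank 15; reducing to Smith normal form yields diagonal entries (1,1,1,1,1,1,1,1,1,1,1,1,1,1,1).

Computing H_k = (kernel of ∂_k) / (image of ∂_{k+1}):

  H_0: rank C_0 − rank ∂_1 = 12 − 10 = 2, and the invariant factors of ∂_1 are all 1, so H_0 = Z^2.
  H_1: rank ker ∂_1 − rank ∂_2 = (28 − 10) − 15 = 3, and the invariant factors of ∂_2 are all 1, so H_1 = Z^3.
  H_2: rank ker ∂_2 − rank ∂_3 = (16 − 15) − 0 = 1, and there is no ∂_3, so H_2 = Z.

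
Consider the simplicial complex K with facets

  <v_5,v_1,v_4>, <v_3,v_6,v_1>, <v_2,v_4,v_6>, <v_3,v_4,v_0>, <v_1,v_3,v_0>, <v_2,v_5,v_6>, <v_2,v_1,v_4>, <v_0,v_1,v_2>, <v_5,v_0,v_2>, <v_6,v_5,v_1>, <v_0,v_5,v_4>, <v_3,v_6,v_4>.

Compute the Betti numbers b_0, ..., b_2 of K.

b_0 = 1, b_1 = 0, b_2 = 0.

Order the vertices as v_0 < v_1 < v_2 < v_3 < v_4 < v_5 < v_6. Listing each simplex with vertices in this order, K has dimension 2 with simplices:

  0-simplices (7): [v_0], [v_1], [v_2], [v_3], [v_4], [v_5], [v_6]
  1-simplices (18): (18 of them)
  2-simplices (12): (12 of them)

so the chain groups are C_0 ≅ Z^7, C_1 ≅ Z^18, C_2 ≅ Z^12.

Boundary ∂_1: C_1 → C_0 sends each edge [p,q] (with p < q) to q − p. For instance
  ∂[v_1,v_6] = [v_6] − [v_1].
The resulting 7×18 matrix has rank 6, and its Smith normal form has invariant factors (1,1,1,1,1,1).

∂_2: C_2 → C_1 acts by ∂[p,q,r] = [q,r] − [p,r] + [p,q]. For instance
  ∂[v_1,v_2,v_4] = [v_2,v_4] − [v_1,v_4] + [v_1,v_2],
  ∂[v_0,v_4,v_5] = [v_4,v_5] − [v_0,v_5] + [v_0,v_4].
This gives a 18×12 integer matrix of rank 12; reducing to Smith normal form yields diagonal entries (1,1,1,1,1,1,1,1,1,1,1,2).

Computing H_k = (kernel of ∂_k) / (image of ∂_{k+1}):

  H_0: rank C_0 − rank ∂_1 = 7 − 6 = 1, and the invariant factors of ∂_1 are all 1, so H_0 ≅ Z.
  H_1: rank ker ∂_1 − rank ∂_2 = (18 − 6) − 12 = 0, and ∂_2 has invariant factor 2 > 1, so H_1 ≅ Z/2.
  H_2: rank ker ∂_2 − rank ∂_3 = (12 − 12) − 0 = 0, and there is no ∂_3, so H_2 ≅ 0.

As a check, the Euler characteristic is 7 − 18 + 12 = 1, which agrees with 1 − 0 + 0 = 1.
(K is a triangulation of the real projective plane RP^2.)

Hence the Betti numbers are b_0 = 1, b_1 = 0, b_2 = 0.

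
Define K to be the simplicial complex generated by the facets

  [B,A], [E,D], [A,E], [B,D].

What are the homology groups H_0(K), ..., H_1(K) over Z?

H_0 = Z,  H_1 = Z.

Take the total order A < B < D < E on the vertex set. Then K (dimension 1) consists of the simplices:

  0-simplices (4): A, B, D, E
  1-simplices (4): AB, AE, BD, DE

giving chain groups C_0 ≅ Z^4, C_1 ≅ Z^4.

Boundary ∂_1: C_1 → C_0 is given by ∂[p,q] = [q] − [p].
As a 4×4 matrix over Z this has rank 3, with invariant factors (1,1,1).

Reading off H_k = ker ∂_k / im ∂_{k+1}:

  H_0: rank C_0 − rank ∂_1 = 4 − 3 = 1, and the invariant factors of ∂_1 are all 1, so H_0 ≅ Z.
  H_1: rank ker ∂_1 − rank ∂_2 = (4 − 3) − 0 = 1, and there is no ∂_2, so H_1 ≅ Z.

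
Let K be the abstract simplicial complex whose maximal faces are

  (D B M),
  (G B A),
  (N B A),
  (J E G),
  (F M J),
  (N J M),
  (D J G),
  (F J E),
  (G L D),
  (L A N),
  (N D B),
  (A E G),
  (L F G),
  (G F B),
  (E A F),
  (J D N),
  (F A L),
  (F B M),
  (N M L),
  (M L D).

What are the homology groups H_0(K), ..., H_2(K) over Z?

H_0 ≅ Z,  H_1 ≅ Z × Z/2,  H_2 = 0.

Fix the vertex order A < B < D < E < F < G < J < L < M < N and write every simplex with vertices in increasing order. Then dim K = 2 and the simplices of K are:

  0-simplices (10): A, B, D, E, F, G, J, L, M, N
  1-simplices (30): AB, AE, AF, AG, AL, AN, BD, BF, BG, BM, BN, DG, DJ, DL, DM, DN, EF, EG, EJ, FG, FJ, FL, FM, GJ, GL, JM, JN, LM, LN, MN
  2-simplices (20): ABG, ABN, AEF, AEG, AFL, ALN, BDM, BDN, BFG, BFM, DGJ, DGL, DJN, DLM, EFJ, EGJ, FGL, FJM, JMN, LMN

giving chain groups C_0 ≅ Z^10, C_1 ≅ Z^30, C_2 ≅ Z^20.

The boundary map ∂_1: C_1 → C_0 sends each edge [p,q] (with p < q) to q − p.
The resulting 10×30 matrix has rank 9, and its Smith normal form has invariant factors (1,1,1,1,1,1,1,1,1).

∂_2: C_2 → C_1 acts by ∂[p,q,r] = [q,r] − [p,r] + [p,q]. For instance
  ∂BFG = FG − BG + BF,
  ∂DLM = LM − DM + DL.
The resulting 30×20 matrix has rank 20, and its Smith normal form has invariant factors (1,1,1,1,1,1,1,1,1,1,1,1,1,1,1,1,1,1,1,2).

Computing H_k = (kernel of ∂_k) / (image of ∂_{k+1}):

  H_0: rank C_0 − rank ∂_1 = 10 − 9 = 1, and the invariant factors of ∂_1 are all 1, so H_0 ≅ Z.
  H_1: rank ker ∂_1 − rank ∂_2 = (30 − 9) − 20 = 1, and ∂_2 has invariant factor 2 > 1, so H_1 ≅ Z × Z/2.
  H_2: rank ker ∂_2 − rank ∂_3 = (20 − 20) − 0 = 0, and there is no ∂_3, so H_2 ≅ 0.

(K is a triangulation of the Klein bottle.)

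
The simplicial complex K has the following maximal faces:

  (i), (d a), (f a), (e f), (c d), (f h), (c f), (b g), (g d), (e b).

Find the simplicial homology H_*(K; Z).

H_0 ≅ Z^2,  H_1 ≅ Z^2.

Fix the vertex order a < b < c < d < e < f < g < h < i and write every simplex with vertices in increasing order. Then dim K = 1 and the simplices of K are:

  0-simplices (9): a, b, c, d, e, f, g, h, i
  1-simplices (9): ad, af, be, bg, cd, cf, dg, ef, fh

giving chain groups C_0 ≅ Z^9, C_1 ≅ Z^9.

The boundary map ∂_1: C_1 → C_0 maps an edge to its endpoints' difference, ∂[p,q] = q − p. For instance
  ∂be = e − b.
This gives a 9×9 integer matrix of rank 7; reducing to Smith normal form yields diagonal entries (1,1,1,1,1,1,1).

From H_k ≅ ker(∂_k) / im(∂_{k+1}) we obtain:

  H_0: rank C_0 − rank ∂_1 = 9 − 7 = 2, and the invariant factors of ∂_1 are all 1, so H_0 ≅ Z^2.
  H_1: rank ker ∂_1 − rank ∂_2 = (9 − 7) − 0 = 2, and there is no ∂_2, so H_1 ≅ Z^2.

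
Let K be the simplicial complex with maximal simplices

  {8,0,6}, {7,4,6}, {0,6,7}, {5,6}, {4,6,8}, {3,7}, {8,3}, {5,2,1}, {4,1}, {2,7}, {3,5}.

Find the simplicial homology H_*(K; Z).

H_0 = Z,  H_1 = Z^4,  H_2 = 0.

Take the total order 0 < 1 < 2 < 3 < 4 < 5 < 6 < 7 < 8 on the vertex set. Then K (dimension 2) consists of the simplices:

  0-simplices (9): [0], [1], [2], [3], [4], [5], [6], [7], [8]
  1-simplices (17): [0,6], [0,7], [0,8], [1,2], [1,4], [1,5], [2,5], [2,7], [3,5], [3,7], [3,8], [4,6], [4,7], [4,8], [5,6], [6,7], [6,8]
  2-simplices (5): [0,6,7], [0,6,8], [1,2,5], [4,6,7], [4,6,8]

Hence C_0 ≅ Z^9, C_1 ≅ Z^17, C_2 ≅ Z^5.

∂_1: C_1 → C_0 maps an edge to its endpoints' difference, ∂[p,q] = q − p. For instance
  ∂[4,6] = [6] − [4].
This gives a 9×17 integer matrix of rank 8; reducing to Smith normal form yields diagonal entries (1,1,1,1,1,1,1,1).

Boundary ∂_2: C_2 → C_1 sends each 2-simplex [p,q,r] to [q,r] − [p,r] + [p,q]. For instance
  ∂[0,6,7] = [6,7] − [0,7] + [0,6],
  ∂[4,6,8] = [6,8] − [4,8] + [4,6].
As a 17×5 matrix over Z this has rank 5, with invariant factors (1,1,1,1,1).

Computing H_k = (kernel of ∂_k) / (image of ∂_{k+1}):

  H_0: rank C_0 − rank ∂_1 = 9 − 8 = 1, and the invariant factors of ∂_1 are all 1, so H_0 = Z.
  H_1: rank ker ∂_1 − rank ∂_2 = (17 − 8) − 5 = 4, and the invariant factors of ∂_2 are all 1, so H_1 = Z^4.
  H_2: rank ker ∂_2 − rank ∂_3 = (5 − 5) − 0 = 0, and there is no ∂_3, so H_2 = 0.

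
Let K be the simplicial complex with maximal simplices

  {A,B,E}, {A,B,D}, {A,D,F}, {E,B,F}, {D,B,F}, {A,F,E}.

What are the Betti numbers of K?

Fix the vertex order A < B < D < E < F and write every simplex with vertices in increasing order. Then dim K = 2 and the simplices of K are:

  0-simplices (5): A, B, D, E, F
  1-simplices (9): AB, AD, AE, AF, BD, BE, BF, DF, EF
  2-simplices (6): ABD, ABE, ADF, AEF, BDF, BEF

so the chain groups are C_0 ≅ Z^5, C_1 ≅ Z^9, C_2 ≅ Z^6.

The boundary map ∂_1: C_1 → C_0 is given by ∂[p,q] = [q] − [p]. For instance
  ∂AD = D − A.
As a 5×9 matrix over Z this has rank 4, with invariant factors (1,1,1,1).

∂_2: C_2 → C_1 acts by ∂[p,q,r] = [q,r] − [p,r] + [p,q]. For instance
  ∂BEF = EF − BF + BE,
  ∂ABD = BD − AD + AB.
The 9×6 boundary matrix has rank 5 and Smith normal form diag(1,1,1,1,1).

Reading off H_k = ker ∂_k / im ∂_{k+1}:

  H_0: rank C_0 − rank ∂_1 = 5 − 4 = 1, and the invariant factors of ∂_1 are all 1, so H_0 = Z.
  H_1: rank ker ∂_1 − rank ∂_2 = (9 − 4) − 5 = 0, and the invariant factors of ∂_2 are all 1, so H_1 = 0.
  H_2: rank ker ∂_2 − rank ∂_3 = (6 − 5) − 0 = 1, and there is no ∂_3, so H_2 = Z.

(K is a triangulation of the 2-sphere S^2.)

Hence the Betti numbers are b_0 = 1, b_1 = 0, b_2 = 1.

b_0 = 1, b_1 = 0, b_2 = 1.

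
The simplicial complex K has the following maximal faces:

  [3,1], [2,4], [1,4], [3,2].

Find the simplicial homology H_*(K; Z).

Order the vertices as 1 < 2 < 3 < 4. Listing each simplex with vertices in this order, K has dimension 1 with simplices:

  0-simplices (4): [1], [2], [3], [4]
  1-simplices (4): [1,3], [1,4], [2,3], [2,4]

giving chain groups C_0 ≅ Z^4, C_1 ≅ Z^4.

The boundary map ∂_1: C_1 → C_0 is given by ∂[p,q] = [q] − [p]. For instance
  ∂[2,4] = [4] − [2].
This gives a 4×4 integer matrix of rank 3; reducing to Smith normal form yields diagonal entries (1,1,1).

Reading off H_k = ker ∂_k / im ∂_{k+1}:

  H_0: rank C_0 − rank ∂_1 = 4 − 3 = 1, and the invariant factors of ∂_1 are all 1, so H_0 = Z.
  H_1: rank ker ∂_1 − rank ∂_2 = (4 − 3) − 0 = 1, and there is no ∂_2, so H_1 = Z.

(K is a triangulation of the circle S^1.)

H_0 ≅ Z,  H_1 ≅ Z.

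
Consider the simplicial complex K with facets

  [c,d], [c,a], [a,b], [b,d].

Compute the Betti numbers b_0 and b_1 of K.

Order the vertices as a < b < c < d. Listing each simplex with vertices in this order, K has dimension 1 with simplices:

  0-simplices (4): a, b, c, d
  1-simplices (4): ab, ac, bd, cd

Hence C_0 ≅ Z^4, C_1 ≅ Z^4.

∂_1: C_1 → C_0 sends each edge [p,q] (with p < q) to q − p. For instance
  ∂ab = b − a.
This gives a 4×4 integer matrix of rank 3; reducing to Smith normal form yields diagonal entries (1,1,1).

Reading off H_k = ker ∂_k / im ∂_{k+1}:

  H_0: rank C_0 − rank ∂_1 = 4 − 3 = 1, and the invariant factors of ∂_1 are all 1, so H_0 ≅ Z.
  H_1: rank ker ∂_1 − rank ∂_2 = (4 − 3) − 0 = 1, and there is no ∂_2, so H_1 ≅ Z.

As a check, the Euler characteristic is 4 − 4 = 0, which agrees with 1 − 1 = 0.

Hence the Betti numbers are b_0 = 1, b_1 = 1.

b_0 = 1, b_1 = 1.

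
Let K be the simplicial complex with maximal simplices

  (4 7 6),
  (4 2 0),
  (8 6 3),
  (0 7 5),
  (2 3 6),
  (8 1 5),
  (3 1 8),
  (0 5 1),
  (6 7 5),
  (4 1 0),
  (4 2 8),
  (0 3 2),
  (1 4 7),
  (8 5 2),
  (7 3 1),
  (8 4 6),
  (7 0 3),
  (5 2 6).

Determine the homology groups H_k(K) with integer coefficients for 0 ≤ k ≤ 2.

H_0 ≅ Z,  H_1 ≅ Z × Z/2,  H_2 = 0.

Take the total order 0 < 1 < 2 < 3 < 4 < 5 < 6 < 7 < 8 on the vertex set. Then K (dimension 2) consists of the simplices:

  0-simplices (9): [0], [1], [2], [3], [4], [5], [6], [7], [8]
  1-simplices (27): (27 of them)
  2-simplices (18): [0,1,4], [0,1,5], [0,2,3], [0,2,4], [0,3,7], [0,5,7], [1,3,7], [1,3,8], [1,4,7], [1,5,8], [2,3,6], [2,4,8], [2,5,6], [2,5,8], [3,6,8], [4,6,7], [4,6,8], [5,6,7]

Hence C_0 ≅ Z^9, C_1 ≅ Z^27, C_2 ≅ Z^18.

Boundary ∂_1: C_1 → C_0 is given by ∂[p,q] = [q] − [p]. For instance
  ∂[2,5] = [5] − [2].
The resulting 9×27 matrix has rank 8, and its Smith normal form has invariant factors (1,1,1,1,1,1,1,1).

The boundary map ∂_2: C_2 → C_1 acts by ∂[p,q,r] = [q,r] − [p,r] + [p,q]. For instance
  ∂[0,5,7] = [5,7] − [0,7] + [0,5],
  ∂[1,3,8] = [3,8] − [1,8] + [1,3].
As a 27×18 matrix over Z this has rank 18, with invariant factors (1,1,1,1,1,1,1,1,1,1,1,1,1,1,1,1,1,2).

Reading off H_k = ker ∂_k / im ∂_{k+1}:

  H_0: rank C_0 − rank ∂_1 = 9 − 8 = 1, and the invariant factors of ∂_1 are all 1, so H_0 ≅ Z.
  H_1: rank ker ∂_1 − rank ∂_2 = (27 − 8) − 18 = 1, and ∂_2 has invariant factor 2 > 1, so H_1 ≅ Z × Z/2.
  H_2: rank ker ∂_2 − rank ∂_3 = (18 − 18) − 0 = 0, and there is no ∂_3, so H_2 ≅ 0.

As a check, the Euler characteristic is 9 − 27 + 18 = 0, which agrees with 1 − 1 + 0 = 0.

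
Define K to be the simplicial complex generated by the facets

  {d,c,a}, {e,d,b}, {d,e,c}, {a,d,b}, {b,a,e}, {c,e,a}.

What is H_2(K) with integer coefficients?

Take the total order a < b < c < d < e on the vertex set. Then K (dimension 2) consists of the simplices:

  0-simplices (5): a, b, c, d, e
  1-simplices (9): ab, ac, ad, ae, bd, be, cd, ce, de
  2-simplices (6): abd, abe, acd, ace, bde, cde

Hence C_0 ≅ Z^5, C_1 ≅ Z^9, C_2 ≅ Z^6.

∂_1: C_1 → C_0 maps an edge to its endpoints' difference, ∂[p,q] = q − p. For instance
  ∂bd = d − b.
As a 5×9 matrix over Z this has rank 4, with invariant factors (1,1,1,1).

Boundary ∂_2: C_2 → C_1 sends each 2-simplex [p,q,r] to [q,r] − [p,r] + [p,q]. For instance
  ∂acd = cd − ad + ac,
  ∂cde = de − ce + cd.
As a 9×6 matrix over Z this has rank 5, with invariant factors (1,1,1,1,1).

Now H_k = ker ∂_k / im ∂_{k+1}, so:

  H_2: rank ker ∂_2 − rank ∂_3 = (6 − 5) − 0 = 1, and there is no ∂_3, so H_2 = Z.

H_2 ≅ Z.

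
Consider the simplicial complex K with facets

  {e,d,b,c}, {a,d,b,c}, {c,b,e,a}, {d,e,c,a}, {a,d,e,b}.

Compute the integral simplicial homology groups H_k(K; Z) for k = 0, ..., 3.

H_0 ≅ Z,  H_1 = 0,  H_2 = 0,  H_3 ≅ Z.

Take the total order a < b < c < d < e on the vertex set. Then K (dimension 3) consists of the simplices:

  0-simplices (5): a, b, c, d, e
  1-simplices (10): ab, ac, ad, ae, bc, bd, be, cd, ce, de
  2-simplices (10): abc, abd, abe, acd, ace, ade, bcd, bce, bde, cde
  3-simplices (5): abcd, abce, abde, acde, bcde

so the chain groups are C_0 ≅ Z^5, C_1 ≅ Z^10, C_2 ≅ Z^10, C_3 ≅ Z^5.

∂_1: C_1 → C_0 sends each edge [p,q] (with p < q) to q − p.
The resulting 5×10 matrix has rank 4, and its Smith normal form has invariant factors (1,1,1,1).

The boundary map ∂_2: C_2 → C_1 sends each 2-simplex [p,q,r] to [q,r] − [p,r] + [p,q]. For instance
  ∂bde = de − be + bd,
  ∂bcd = cd − bd + bc.
The resulting 10×10 matrix has rank 6, and its Smith normal form has invariant factors (1,1,1,1,1,1).

∂_3: C_3 → C_2 sends each 3-simplex σ to the alternating sum Σ_i (−1)^i (σ with its i-th vertex removed). For instance
  ∂acde = cde − ade + ace − acd,
  ∂bcde = cde − bde + bce − bcd.
As a 10×5 matrix over Z this has rank 4, with invariant factors (1,1,1,1).

Computing H_k = (kernel of ∂_k) / (image of ∂_{k+1}):

  H_0: rank C_0 − rank ∂_1 = 5 − 4 = 1, and the invariant factors of ∂_1 are all 1, so H_0 ≅ Z.
  H_1: rank ker ∂_1 − rank ∂_2 = (10 − 4) − 6 = 0, and the invariant factors of ∂_2 are all 1, so H_1 ≅ 0.
  H_2: rank ker ∂_2 − rank ∂_3 = (10 − 6) − 4 = 0, and the invariant factors of ∂_3 are all 1, so H_2 ≅ 0.
  H_3: rank ker ∂_3 − rank ∂_4 = (5 − 4) − 0 = 1, and there is no ∂_4, so H_3 ≅ Z.

As a check, the Euler characteristic is 5 − 10 + 10 − 5 = 0, which agrees with 1 − 0 + 0 − 1 = 0.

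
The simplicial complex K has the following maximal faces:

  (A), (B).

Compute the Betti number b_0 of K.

Order the vertices as A < B. Listing each simplex with vertices in this order, K has dimension 0 with simplices:

  0-simplices (2): A, B

giving chain groups C_0 ≅ Z^2.

Computing H_k = (kernel of ∂_k) / (image of ∂_{k+1}):

  H_0: rank C_0 − rank ∂_1 = 2 − 0 = 2, and there is no ∂_1, so H_0 ≅ Z^2.

Hence the Betti numbers are b_0 = 2.

b_0 = 2.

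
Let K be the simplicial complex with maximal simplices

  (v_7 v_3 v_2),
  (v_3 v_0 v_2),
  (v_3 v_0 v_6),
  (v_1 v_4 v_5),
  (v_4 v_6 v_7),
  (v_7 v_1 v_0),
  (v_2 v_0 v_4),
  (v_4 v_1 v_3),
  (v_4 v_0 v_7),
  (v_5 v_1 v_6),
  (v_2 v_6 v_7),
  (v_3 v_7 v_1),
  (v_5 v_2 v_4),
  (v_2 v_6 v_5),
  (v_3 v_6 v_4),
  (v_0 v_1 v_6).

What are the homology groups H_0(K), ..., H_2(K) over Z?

Fix the vertex order v_0 < v_1 < v_2 < v_3 < v_4 < v_5 < v_6 < v_7 and write every simplex with vertices in increasing order. Then dim K = 2 and the simplices of K are:

  0-simplices (8): [v_0], [v_1], [v_2], [v_3], [v_4], [v_5], [v_6], [v_7]
  1-simplices (24): (24 of them)
  2-simplices (16): (16 of them)

so the chain groups are C_0 ≅ Z^8, C_1 ≅ Z^24, C_2 ≅ Z^16.

∂_1: C_1 → C_0 maps an edge to its endpoints' difference, ∂[p,q] = q − p.
The resulting 8×24 matrix has rank 7, and its Smith normal form has invariant factors (1,1,1,1,1,1,1).

Boundary ∂_2: C_2 → C_1 acts by ∂[p,q,r] = [q,r] − [p,r] + [p,q]. For instance
  ∂[v_0,v_2,v_3] = [v_2,v_3] − [v_0,v_3] + [v_0,v_2],
  ∂[v_2,v_4,v_5] = [v_4,v_5] − [v_2,v_5] + [v_2,v_4].
The 24×16 boundary matrix has rank 15 and Smith normal form diag(1,1,1,1,1,1,1,1,1,1,1,1,1,1,1).

Reading off H_k = ker ∂_k / im ∂_{k+1}:

  H_0: rank C_0 − rank ∂_1 = 8 − 7 = 1, and the invariant factors of ∂_1 are all 1, so H_0 ≅ Z.
  H_1: rank ker ∂_1 − rank ∂_2 = (24 − 7) − 15 = 2, and the invariant factors of ∂_2 are all 1, so H_1 ≅ Z^2.
  H_2: rank ker ∂_2 − rank ∂_3 = (16 − 15) − 0 = 1, and there is no ∂_3, so H_2 ≅ Z.

As a check, the Euler characteristic is 8 − 24 + 16 = 0, which agrees with 1 − 2 + 1 = 0.
(K is a triangulation of the torus T^2.)

H_0 = Z,  H_1 = Z^2,  H_2 = Z.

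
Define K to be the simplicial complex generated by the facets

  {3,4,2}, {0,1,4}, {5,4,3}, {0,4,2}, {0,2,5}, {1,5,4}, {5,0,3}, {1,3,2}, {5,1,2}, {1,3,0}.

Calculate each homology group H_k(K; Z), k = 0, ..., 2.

H_0 = Z,  H_1 = Z/2,  H_2 = 0.

K has 6 vertices, 15 edges, 10 triangles.
rank ∂_0 = 0, rank ∂_1 = 5 ⇒ b_0 = 6 − 0 − 5 = 1; all invariant factors of ∂_1 are 1 so no torsion. So H_0 ≅ Z.
rank ∂_1 = 5, rank ∂_2 = 10 ⇒ b_1 = 15 − 5 − 10 = 0; ∂_2 has invariant factor(s) [2] giving torsion. So H_1 ≅ Z/2.
rank ∂_2 = 10, rank ∂_3 = 0 ⇒ b_2 = 10 − 10 − 0 = 0. So H_2 ≅ 0.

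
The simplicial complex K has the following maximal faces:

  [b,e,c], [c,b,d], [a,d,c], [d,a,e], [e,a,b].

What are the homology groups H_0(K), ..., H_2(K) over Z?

H_0 = Z,  H_1 = Z,  H_2 = 0.

Take the total order a < b < c < d < e on the vertex set. Then K (dimension 2) consists of the simplices:

  0-simplices (5): a, b, c, d, e
  1-simplices (10): ab, ac, ad, ae, bc, bd, be, cd, ce, de
  2-simplices (5): abe, acd, ade, bcd, bce

so the chain groups are C_0 ≅ Z^5, C_1 ≅ Z^10, C_2 ≅ Z^5.

∂_1: C_1 → C_0 sends each edge [p,q] (with p < q) to q − p. For instance
  ∂ae = e − a.
As a 5×10 matrix over Z this has rank 4, with invariant factors (1,1,1,1).

Boundary ∂_2: C_2 → C_1 acts by ∂[p,q,r] = [q,r] − [p,r] + [p,q]. For instance
  ∂abe = be − ae + ab,
  ∂bcd = cd − bd + bc.
The 10×5 boundary matrix has rank 5 and Smith normal form diag(1,1,1,1,1).

Computing H_k = (kernel of ∂_k) / (image of ∂_{k+1}):

  H_0: rank C_0 − rank ∂_1 = 5 − 4 = 1, and the invariant factors of ∂_1 are all 1, so H_0 ≅ Z.
  H_1: rank ker ∂_1 − rank ∂_2 = (10 − 4) − 5 = 1, and the invariant factors of ∂_2 are all 1, so H_1 ≅ Z.
  H_2: rank ker ∂_2 − rank ∂_3 = (5 − 5) − 0 = 0, and there is no ∂_3, so H_2 ≅ 0.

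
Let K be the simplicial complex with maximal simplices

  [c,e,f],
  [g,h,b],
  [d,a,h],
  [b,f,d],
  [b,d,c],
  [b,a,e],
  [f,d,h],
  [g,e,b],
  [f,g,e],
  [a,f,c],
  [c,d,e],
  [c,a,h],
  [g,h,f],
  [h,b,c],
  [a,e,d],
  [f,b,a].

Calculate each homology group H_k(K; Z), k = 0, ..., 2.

H_0 ≅ Z,  H_1 ≅ Z^2,  H_2 ≅ Z.

We work with the vertex ordering a < b < c < d < e < f < g < h. The simplices of K, each written with vertices in increasing order, are:

  0-simplices (8): a, b, c, d, e, f, g, h
  1-simplices (24): ab, ac, ad, ae, af, ah, bc, bd, be, bf, bg, bh, cd, ce, cf, ch, de, df, dh, ef, eg, fg, fh, gh
  2-simplices (16): abe, abf, acf, ach, ade, adh, bcd, bch, bdf, beg, bgh, cde, cef, dfh, efg, fgh

Hence C_0 ≅ Z^8, C_1 ≅ Z^24, C_2 ≅ Z^16.

∂_1: C_1 → C_0 is given by ∂[p,q] = [q] − [p].
As a 8×24 matrix over Z this has rank 7, with invariant factors (1,1,1,1,1,1,1).

Boundary ∂_2: C_2 → C_1 acts by ∂[p,q,r] = [q,r] − [p,r] + [p,q]. For instance
  ∂acf = cf − af + ac,
  ∂adh = dh − ah + ad.
The 24×16 boundary matrix has rank 15 and Smith normal form diag(1,1,1,1,1,1,1,1,1,1,1,1,1,1,1).

Reading off H_k = ker ∂_k / im ∂_{k+1}:

  H_0: rank C_0 − rank ∂_1 = 8 − 7 = 1, and the invariant factors of ∂_1 are all 1, so H_0 ≅ Z.
  H_1: rank ker ∂_1 − rank ∂_2 = (24 − 7) − 15 = 2, and the invariant factors of ∂_2 are all 1, so H_1 ≅ Z^2.
  H_2: rank ker ∂_2 − rank ∂_3 = (16 − 15) − 0 = 1, and there is no ∂_3, so H_2 ≅ Z.

As a check, the Euler characteristic is 8 − 24 + 16 = 0, which agrees with 1 − 2 + 1 = 0.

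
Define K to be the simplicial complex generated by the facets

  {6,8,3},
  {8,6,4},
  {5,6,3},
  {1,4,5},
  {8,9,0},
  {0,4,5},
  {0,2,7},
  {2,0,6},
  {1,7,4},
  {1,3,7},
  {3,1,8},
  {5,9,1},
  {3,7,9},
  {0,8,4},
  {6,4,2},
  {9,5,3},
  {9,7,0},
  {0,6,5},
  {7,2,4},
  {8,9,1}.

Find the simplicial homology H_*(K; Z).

We work with the vertex ordering 0 < 1 < 2 < 3 < 4 < 5 < 6 < 7 < 8 < 9. The simplices of K, each written with vertices in increasing order, are:

  0-simplices (10): [0], [1], [2], [3], [4], [5], [6], [7], [8], [9]
  1-simplices (30): (30 of them)
  2-simplices (20): (20 of them)

so the chain groups are C_0 ≅ Z^10, C_1 ≅ Z^30, C_2 ≅ Z^20.

∂_1: C_1 → C_0 sends each edge [p,q] (with p < q) to q − p. For instance
  ∂[0,9] = [9] − [0].
The resulting 10×30 matrix has rank 9, and its Smith normal form has invariant factors (1,1,1,1,1,1,1,1,1).

∂_2: C_2 → C_1 acts by ∂[p,q,r] = [q,r] − [p,r] + [p,q]. For instance
  ∂[1,4,5] = [4,5] − [1,5] + [1,4],
  ∂[3,7,9] = [7,9] − [3,9] + [3,7].
As a 30×20 matrix over Z this has rank 20, with invariant factors (1,1,1,1,1,1,1,1,1,1,1,1,1,1,1,1,1,1,1,2).

From H_k ≅ ker(∂_k) / im(∂_{k+1}) we obtain:

  H_0: rank C_0 − rank ∂_1 = 10 − 9 = 1, and the invariant factors of ∂_1 are all 1, so H_0 ≅ Z.
  H_1: rank ker ∂_1 − rank ∂_2 = (30 − 9) − 20 = 1, and ∂_2 has invariant factor 2 > 1, so H_1 ≅ Z × Z/2.
  H_2: rank ker ∂_2 − rank ∂_3 = (20 − 20) − 0 = 0, and there is no ∂_3, so H_2 ≅ 0.

(K is a triangulation of the Klein bottle.)

H_0 = Z,  H_1 = Z × Z/2,  H_2 = 0.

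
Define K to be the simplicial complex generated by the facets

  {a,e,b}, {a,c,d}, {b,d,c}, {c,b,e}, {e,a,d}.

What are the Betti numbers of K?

b_0 = 1, b_1 = 1, b_2 = 0.

Order the vertices as a < b < c < d < e. Listing each simplex with vertices in this order, K has dimension 2 with simplices:

  0-simplices (5): a, b, c, d, e
  1-simplices (10): ab, ac, ad, ae, bc, bd, be, cd, ce, de
  2-simplices (5): abe, acd, ade, bcd, bce

giving chain groups C_0 ≅ Z^5, C_1 ≅ Z^10, C_2 ≅ Z^5.

Boundary ∂_1: C_1 → C_0 is given by ∂[p,q] = [q] − [p]. For instance
  ∂de = e − d.
The resulting 5×10 matrix has rank 4, and its Smith normal form has invariant factors (1,1,1,1).

∂_2: C_2 → C_1 acts by ∂[p,q,r] = [q,r] − [p,r] + [p,q]. For instance
  ∂abe = be − ae + ab,
  ∂bce = ce − be + bc.
The 10×5 boundary matrix has rank 5 and Smith normal form diag(1,1,1,1,1).

Computing H_k = (kernel of ∂_k) / (image of ∂_{k+1}):

  H_0: rank C_0 − rank ∂_1 = 5 − 4 = 1, and the invariant factors of ∂_1 are all 1, so H_0 ≅ Z.
  H_1: rank ker ∂_1 − rank ∂_2 = (10 − 4) − 5 = 1, and the invariant factors of ∂_2 are all 1, so H_1 ≅ Z.
  H_2: rank ker ∂_2 − rank ∂_3 = (5 − 5) − 0 = 0, and there is no ∂_3, so H_2 ≅ 0.

As a check, the Euler characteristic is 5 − 10 + 5 = 0, which agrees with 1 − 1 + 0 = 0.

Hence the Betti numbers are b_0 = 1, b_1 = 1, b_2 = 0.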